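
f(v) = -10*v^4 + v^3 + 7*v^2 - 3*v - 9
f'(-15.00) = 135462.00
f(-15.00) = -508014.00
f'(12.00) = -68523.00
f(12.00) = -204669.00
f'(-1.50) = 117.75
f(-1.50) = -42.75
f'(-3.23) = 1331.01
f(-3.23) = -1048.43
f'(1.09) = -35.98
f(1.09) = -16.77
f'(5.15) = -5314.97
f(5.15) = -6736.63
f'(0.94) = -20.41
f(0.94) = -12.61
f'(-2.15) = 378.30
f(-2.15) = -193.81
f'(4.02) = -2496.83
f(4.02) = -2454.56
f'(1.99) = -278.48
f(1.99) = -136.19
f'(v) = -40*v^3 + 3*v^2 + 14*v - 3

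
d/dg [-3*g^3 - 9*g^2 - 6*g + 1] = -9*g^2 - 18*g - 6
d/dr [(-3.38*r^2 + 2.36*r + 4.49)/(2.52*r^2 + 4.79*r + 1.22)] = (-22.1374*r^2 - 30.8768*r - 18.6279)/(6.3504*r^4 + 24.1416*r^3 + 29.0929*r^2 + 11.6876*r + 1.4884)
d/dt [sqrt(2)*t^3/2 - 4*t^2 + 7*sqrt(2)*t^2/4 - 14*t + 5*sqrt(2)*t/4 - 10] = 3*sqrt(2)*t^2/2 - 8*t + 7*sqrt(2)*t/2 - 14 + 5*sqrt(2)/4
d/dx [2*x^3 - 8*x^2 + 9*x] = 6*x^2 - 16*x + 9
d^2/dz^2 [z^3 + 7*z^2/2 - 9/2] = 6*z + 7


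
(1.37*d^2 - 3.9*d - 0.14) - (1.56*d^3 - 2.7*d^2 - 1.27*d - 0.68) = -1.56*d^3 + 4.07*d^2 - 2.63*d + 0.54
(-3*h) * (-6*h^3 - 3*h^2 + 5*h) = 18*h^4 + 9*h^3 - 15*h^2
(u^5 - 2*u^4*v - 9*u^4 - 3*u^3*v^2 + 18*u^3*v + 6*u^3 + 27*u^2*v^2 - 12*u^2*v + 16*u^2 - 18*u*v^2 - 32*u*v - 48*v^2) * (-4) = -4*u^5 + 8*u^4*v + 36*u^4 + 12*u^3*v^2 - 72*u^3*v - 24*u^3 - 108*u^2*v^2 + 48*u^2*v - 64*u^2 + 72*u*v^2 + 128*u*v + 192*v^2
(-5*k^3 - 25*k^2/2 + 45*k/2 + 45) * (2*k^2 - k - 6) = -10*k^5 - 20*k^4 + 175*k^3/2 + 285*k^2/2 - 180*k - 270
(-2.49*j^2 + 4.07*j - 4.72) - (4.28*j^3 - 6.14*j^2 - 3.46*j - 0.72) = -4.28*j^3 + 3.65*j^2 + 7.53*j - 4.0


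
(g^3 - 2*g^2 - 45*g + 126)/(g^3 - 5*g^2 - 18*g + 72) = (g + 7)/(g + 4)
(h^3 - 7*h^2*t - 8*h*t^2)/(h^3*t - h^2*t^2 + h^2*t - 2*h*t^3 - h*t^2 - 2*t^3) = h*(-h + 8*t)/(t*(-h^2 + 2*h*t - h + 2*t))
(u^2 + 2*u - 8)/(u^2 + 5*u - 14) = (u + 4)/(u + 7)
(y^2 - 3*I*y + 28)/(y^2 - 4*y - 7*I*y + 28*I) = (y + 4*I)/(y - 4)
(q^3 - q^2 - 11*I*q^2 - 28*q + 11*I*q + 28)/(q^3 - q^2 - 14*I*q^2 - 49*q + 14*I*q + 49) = (q - 4*I)/(q - 7*I)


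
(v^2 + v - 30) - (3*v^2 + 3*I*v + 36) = -2*v^2 + v - 3*I*v - 66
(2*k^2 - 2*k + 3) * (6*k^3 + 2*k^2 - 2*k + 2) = 12*k^5 - 8*k^4 + 10*k^3 + 14*k^2 - 10*k + 6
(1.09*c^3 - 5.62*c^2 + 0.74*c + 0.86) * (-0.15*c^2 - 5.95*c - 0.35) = -0.1635*c^5 - 5.6425*c^4 + 32.9465*c^3 - 2.565*c^2 - 5.376*c - 0.301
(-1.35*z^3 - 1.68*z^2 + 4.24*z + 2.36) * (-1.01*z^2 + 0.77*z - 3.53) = 1.3635*z^5 + 0.6573*z^4 - 0.8105*z^3 + 6.8116*z^2 - 13.15*z - 8.3308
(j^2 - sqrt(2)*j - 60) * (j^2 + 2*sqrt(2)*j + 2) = j^4 + sqrt(2)*j^3 - 62*j^2 - 122*sqrt(2)*j - 120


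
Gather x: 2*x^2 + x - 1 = 2*x^2 + x - 1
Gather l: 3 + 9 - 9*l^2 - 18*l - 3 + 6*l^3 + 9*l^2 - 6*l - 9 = 6*l^3 - 24*l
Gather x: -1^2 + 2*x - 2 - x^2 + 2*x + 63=-x^2 + 4*x + 60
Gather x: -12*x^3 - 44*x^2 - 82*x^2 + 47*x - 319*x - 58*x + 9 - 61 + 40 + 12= -12*x^3 - 126*x^2 - 330*x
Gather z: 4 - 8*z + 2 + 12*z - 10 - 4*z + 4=0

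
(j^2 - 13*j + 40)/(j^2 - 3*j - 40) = (j - 5)/(j + 5)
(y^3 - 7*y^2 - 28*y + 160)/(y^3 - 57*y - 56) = (y^2 + y - 20)/(y^2 + 8*y + 7)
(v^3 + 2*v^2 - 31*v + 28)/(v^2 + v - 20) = (v^2 + 6*v - 7)/(v + 5)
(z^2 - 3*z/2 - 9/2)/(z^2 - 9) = (z + 3/2)/(z + 3)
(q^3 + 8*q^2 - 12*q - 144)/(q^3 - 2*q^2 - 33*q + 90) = (q^2 + 2*q - 24)/(q^2 - 8*q + 15)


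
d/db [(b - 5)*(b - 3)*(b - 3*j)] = 3*b^2 - 6*b*j - 16*b + 24*j + 15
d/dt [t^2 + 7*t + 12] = 2*t + 7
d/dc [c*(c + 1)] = 2*c + 1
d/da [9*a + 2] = 9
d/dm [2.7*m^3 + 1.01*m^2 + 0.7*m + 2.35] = 8.1*m^2 + 2.02*m + 0.7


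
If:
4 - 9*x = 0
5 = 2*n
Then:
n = 5/2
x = 4/9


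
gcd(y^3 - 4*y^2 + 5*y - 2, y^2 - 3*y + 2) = y^2 - 3*y + 2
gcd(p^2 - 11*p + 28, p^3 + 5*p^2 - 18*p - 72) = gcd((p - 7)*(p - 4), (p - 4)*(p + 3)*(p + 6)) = p - 4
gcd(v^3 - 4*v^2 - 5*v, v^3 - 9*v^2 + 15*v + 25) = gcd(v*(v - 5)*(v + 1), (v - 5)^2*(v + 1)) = v^2 - 4*v - 5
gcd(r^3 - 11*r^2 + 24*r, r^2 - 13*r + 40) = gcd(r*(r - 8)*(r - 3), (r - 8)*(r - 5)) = r - 8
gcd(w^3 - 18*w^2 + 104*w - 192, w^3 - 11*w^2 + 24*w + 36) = w - 6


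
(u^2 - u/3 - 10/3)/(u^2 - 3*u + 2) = (u + 5/3)/(u - 1)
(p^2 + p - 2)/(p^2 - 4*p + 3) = (p + 2)/(p - 3)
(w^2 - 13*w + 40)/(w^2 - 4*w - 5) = (w - 8)/(w + 1)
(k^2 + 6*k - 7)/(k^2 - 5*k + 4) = (k + 7)/(k - 4)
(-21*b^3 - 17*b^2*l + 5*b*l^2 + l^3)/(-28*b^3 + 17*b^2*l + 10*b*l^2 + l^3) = (3*b^2 + 2*b*l - l^2)/(4*b^2 - 3*b*l - l^2)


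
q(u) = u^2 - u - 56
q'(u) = 2*u - 1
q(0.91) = -56.08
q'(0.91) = 0.82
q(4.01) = -43.93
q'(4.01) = 7.02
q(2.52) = -52.17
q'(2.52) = 4.04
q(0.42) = -56.24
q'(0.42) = -0.16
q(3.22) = -48.85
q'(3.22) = 5.44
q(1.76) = -54.66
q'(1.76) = 2.52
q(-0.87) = -54.37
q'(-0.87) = -2.74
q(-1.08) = -53.75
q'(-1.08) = -3.16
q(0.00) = -56.00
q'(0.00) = -1.00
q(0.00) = -56.00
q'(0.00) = -1.00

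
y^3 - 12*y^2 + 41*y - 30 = (y - 6)*(y - 5)*(y - 1)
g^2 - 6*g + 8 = (g - 4)*(g - 2)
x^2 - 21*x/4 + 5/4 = (x - 5)*(x - 1/4)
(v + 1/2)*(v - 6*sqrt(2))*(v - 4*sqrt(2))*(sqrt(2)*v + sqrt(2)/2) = sqrt(2)*v^4 - 20*v^3 + sqrt(2)*v^3 - 20*v^2 + 193*sqrt(2)*v^2/4 - 5*v + 48*sqrt(2)*v + 12*sqrt(2)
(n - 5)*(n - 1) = n^2 - 6*n + 5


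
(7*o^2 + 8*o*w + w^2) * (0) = 0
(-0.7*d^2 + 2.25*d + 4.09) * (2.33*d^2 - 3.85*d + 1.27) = -1.631*d^4 + 7.9375*d^3 - 0.0217999999999995*d^2 - 12.889*d + 5.1943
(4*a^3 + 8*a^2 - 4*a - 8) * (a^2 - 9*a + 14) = 4*a^5 - 28*a^4 - 20*a^3 + 140*a^2 + 16*a - 112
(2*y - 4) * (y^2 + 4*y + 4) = 2*y^3 + 4*y^2 - 8*y - 16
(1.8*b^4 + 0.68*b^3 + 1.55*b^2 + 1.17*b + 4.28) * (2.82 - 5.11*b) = -9.198*b^5 + 1.6012*b^4 - 6.0029*b^3 - 1.6077*b^2 - 18.5714*b + 12.0696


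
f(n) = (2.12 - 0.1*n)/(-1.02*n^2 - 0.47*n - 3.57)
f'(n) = (2.12 - 0.1*n)*(2.04*n + 0.47)/(-1.02*n^2 - 0.47*n - 3.57)^2 - 0.1/(-1.02*n^2 - 0.47*n - 3.57)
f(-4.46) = -0.12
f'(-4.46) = -0.04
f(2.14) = -0.21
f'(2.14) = 0.12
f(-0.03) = -0.60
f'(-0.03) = 0.10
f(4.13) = -0.07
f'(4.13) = 0.03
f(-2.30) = -0.30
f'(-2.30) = -0.15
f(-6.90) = -0.06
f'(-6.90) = -0.01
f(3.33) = -0.11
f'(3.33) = 0.05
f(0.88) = -0.43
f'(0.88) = 0.22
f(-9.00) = -0.04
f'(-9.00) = -0.01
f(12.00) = -0.01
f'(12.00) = 0.00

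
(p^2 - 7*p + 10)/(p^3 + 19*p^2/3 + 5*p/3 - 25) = 3*(p^2 - 7*p + 10)/(3*p^3 + 19*p^2 + 5*p - 75)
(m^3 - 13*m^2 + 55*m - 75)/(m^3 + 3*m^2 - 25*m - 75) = (m^2 - 8*m + 15)/(m^2 + 8*m + 15)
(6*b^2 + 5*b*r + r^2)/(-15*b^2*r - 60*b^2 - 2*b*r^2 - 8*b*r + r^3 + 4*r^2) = (2*b + r)/(-5*b*r - 20*b + r^2 + 4*r)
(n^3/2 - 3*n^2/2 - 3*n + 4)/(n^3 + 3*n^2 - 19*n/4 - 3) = 2*(n^3 - 3*n^2 - 6*n + 8)/(4*n^3 + 12*n^2 - 19*n - 12)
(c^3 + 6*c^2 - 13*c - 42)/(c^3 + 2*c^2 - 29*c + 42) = (c + 2)/(c - 2)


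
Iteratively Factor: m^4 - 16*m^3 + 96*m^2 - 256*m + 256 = (m - 4)*(m^3 - 12*m^2 + 48*m - 64) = (m - 4)^2*(m^2 - 8*m + 16) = (m - 4)^3*(m - 4)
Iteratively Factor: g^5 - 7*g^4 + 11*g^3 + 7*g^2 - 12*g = (g - 1)*(g^4 - 6*g^3 + 5*g^2 + 12*g) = (g - 4)*(g - 1)*(g^3 - 2*g^2 - 3*g) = (g - 4)*(g - 3)*(g - 1)*(g^2 + g) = (g - 4)*(g - 3)*(g - 1)*(g + 1)*(g)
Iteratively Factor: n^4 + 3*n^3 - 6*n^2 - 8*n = (n + 4)*(n^3 - n^2 - 2*n) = (n - 2)*(n + 4)*(n^2 + n) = n*(n - 2)*(n + 4)*(n + 1)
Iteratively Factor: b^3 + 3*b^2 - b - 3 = (b - 1)*(b^2 + 4*b + 3) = (b - 1)*(b + 3)*(b + 1)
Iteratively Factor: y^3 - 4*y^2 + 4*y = (y - 2)*(y^2 - 2*y) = y*(y - 2)*(y - 2)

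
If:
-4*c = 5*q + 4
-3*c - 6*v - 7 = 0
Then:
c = -2*v - 7/3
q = 8*v/5 + 16/15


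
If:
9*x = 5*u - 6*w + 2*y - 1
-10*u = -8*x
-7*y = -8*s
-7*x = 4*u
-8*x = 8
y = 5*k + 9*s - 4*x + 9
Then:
No Solution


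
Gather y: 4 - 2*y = 4 - 2*y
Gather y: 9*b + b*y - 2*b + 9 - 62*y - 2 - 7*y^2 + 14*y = 7*b - 7*y^2 + y*(b - 48) + 7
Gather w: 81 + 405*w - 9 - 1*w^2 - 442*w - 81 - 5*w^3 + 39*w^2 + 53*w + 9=-5*w^3 + 38*w^2 + 16*w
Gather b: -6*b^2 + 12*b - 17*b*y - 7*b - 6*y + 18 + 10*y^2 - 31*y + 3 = -6*b^2 + b*(5 - 17*y) + 10*y^2 - 37*y + 21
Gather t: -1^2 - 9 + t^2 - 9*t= t^2 - 9*t - 10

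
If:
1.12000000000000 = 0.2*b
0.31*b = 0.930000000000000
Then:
No Solution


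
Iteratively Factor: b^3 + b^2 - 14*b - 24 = (b + 3)*(b^2 - 2*b - 8) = (b + 2)*(b + 3)*(b - 4)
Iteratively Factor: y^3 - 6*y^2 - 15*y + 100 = (y + 4)*(y^2 - 10*y + 25) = (y - 5)*(y + 4)*(y - 5)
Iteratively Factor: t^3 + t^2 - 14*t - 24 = (t + 3)*(t^2 - 2*t - 8) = (t + 2)*(t + 3)*(t - 4)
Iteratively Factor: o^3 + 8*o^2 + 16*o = (o)*(o^2 + 8*o + 16) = o*(o + 4)*(o + 4)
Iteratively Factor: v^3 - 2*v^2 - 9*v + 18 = (v - 2)*(v^2 - 9) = (v - 3)*(v - 2)*(v + 3)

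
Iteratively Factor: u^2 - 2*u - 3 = (u + 1)*(u - 3)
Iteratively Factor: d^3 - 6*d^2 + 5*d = (d - 5)*(d^2 - d) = d*(d - 5)*(d - 1)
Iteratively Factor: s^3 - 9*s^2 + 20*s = (s - 5)*(s^2 - 4*s) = s*(s - 5)*(s - 4)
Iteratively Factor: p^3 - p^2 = (p - 1)*(p^2) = p*(p - 1)*(p)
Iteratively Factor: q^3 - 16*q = (q)*(q^2 - 16) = q*(q - 4)*(q + 4)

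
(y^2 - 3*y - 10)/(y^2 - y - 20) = (y + 2)/(y + 4)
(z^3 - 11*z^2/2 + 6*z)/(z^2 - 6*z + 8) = z*(2*z - 3)/(2*(z - 2))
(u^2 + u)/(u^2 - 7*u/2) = 2*(u + 1)/(2*u - 7)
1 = 1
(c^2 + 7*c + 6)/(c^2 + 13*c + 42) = (c + 1)/(c + 7)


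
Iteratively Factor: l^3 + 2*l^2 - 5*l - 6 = (l + 3)*(l^2 - l - 2) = (l - 2)*(l + 3)*(l + 1)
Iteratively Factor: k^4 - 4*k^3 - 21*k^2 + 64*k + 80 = (k - 5)*(k^3 + k^2 - 16*k - 16) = (k - 5)*(k + 1)*(k^2 - 16) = (k - 5)*(k - 4)*(k + 1)*(k + 4)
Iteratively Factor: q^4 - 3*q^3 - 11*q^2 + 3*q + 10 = (q - 5)*(q^3 + 2*q^2 - q - 2) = (q - 5)*(q + 2)*(q^2 - 1) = (q - 5)*(q - 1)*(q + 2)*(q + 1)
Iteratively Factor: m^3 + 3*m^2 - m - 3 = (m + 3)*(m^2 - 1) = (m + 1)*(m + 3)*(m - 1)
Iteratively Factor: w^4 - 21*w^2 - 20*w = (w)*(w^3 - 21*w - 20) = w*(w + 1)*(w^2 - w - 20) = w*(w - 5)*(w + 1)*(w + 4)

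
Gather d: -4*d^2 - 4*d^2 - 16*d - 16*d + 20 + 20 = -8*d^2 - 32*d + 40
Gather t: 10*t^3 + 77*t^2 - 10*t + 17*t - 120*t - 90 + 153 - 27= 10*t^3 + 77*t^2 - 113*t + 36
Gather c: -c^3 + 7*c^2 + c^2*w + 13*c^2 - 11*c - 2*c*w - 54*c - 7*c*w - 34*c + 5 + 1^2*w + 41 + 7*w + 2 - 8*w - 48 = -c^3 + c^2*(w + 20) + c*(-9*w - 99)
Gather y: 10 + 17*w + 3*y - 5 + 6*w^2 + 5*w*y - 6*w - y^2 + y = 6*w^2 + 11*w - y^2 + y*(5*w + 4) + 5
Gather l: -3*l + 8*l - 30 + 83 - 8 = 5*l + 45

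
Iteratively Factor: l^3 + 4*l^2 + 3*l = (l)*(l^2 + 4*l + 3) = l*(l + 1)*(l + 3)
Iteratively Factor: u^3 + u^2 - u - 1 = (u + 1)*(u^2 - 1) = (u - 1)*(u + 1)*(u + 1)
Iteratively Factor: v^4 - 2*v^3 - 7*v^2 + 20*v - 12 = (v + 3)*(v^3 - 5*v^2 + 8*v - 4) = (v - 2)*(v + 3)*(v^2 - 3*v + 2) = (v - 2)*(v - 1)*(v + 3)*(v - 2)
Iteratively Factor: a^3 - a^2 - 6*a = (a)*(a^2 - a - 6) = a*(a + 2)*(a - 3)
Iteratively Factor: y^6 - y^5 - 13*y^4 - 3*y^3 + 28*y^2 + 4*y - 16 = (y - 1)*(y^5 - 13*y^3 - 16*y^2 + 12*y + 16) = (y - 1)*(y + 1)*(y^4 - y^3 - 12*y^2 - 4*y + 16) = (y - 1)*(y + 1)*(y + 2)*(y^3 - 3*y^2 - 6*y + 8) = (y - 4)*(y - 1)*(y + 1)*(y + 2)*(y^2 + y - 2) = (y - 4)*(y - 1)*(y + 1)*(y + 2)^2*(y - 1)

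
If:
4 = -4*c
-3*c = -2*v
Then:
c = -1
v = -3/2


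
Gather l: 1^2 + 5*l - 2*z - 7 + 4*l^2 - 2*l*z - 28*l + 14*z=4*l^2 + l*(-2*z - 23) + 12*z - 6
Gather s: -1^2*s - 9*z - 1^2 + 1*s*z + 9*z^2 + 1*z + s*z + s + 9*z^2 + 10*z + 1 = 2*s*z + 18*z^2 + 2*z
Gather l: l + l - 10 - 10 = 2*l - 20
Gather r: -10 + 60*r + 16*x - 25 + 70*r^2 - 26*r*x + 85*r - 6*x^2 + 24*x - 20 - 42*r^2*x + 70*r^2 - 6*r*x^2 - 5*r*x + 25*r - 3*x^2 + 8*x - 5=r^2*(140 - 42*x) + r*(-6*x^2 - 31*x + 170) - 9*x^2 + 48*x - 60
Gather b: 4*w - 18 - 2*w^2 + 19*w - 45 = -2*w^2 + 23*w - 63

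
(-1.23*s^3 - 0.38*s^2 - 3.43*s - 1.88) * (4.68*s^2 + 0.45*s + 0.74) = -5.7564*s^5 - 2.3319*s^4 - 17.1336*s^3 - 10.6231*s^2 - 3.3842*s - 1.3912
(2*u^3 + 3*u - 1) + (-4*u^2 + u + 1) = 2*u^3 - 4*u^2 + 4*u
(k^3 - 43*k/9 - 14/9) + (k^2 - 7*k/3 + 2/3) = k^3 + k^2 - 64*k/9 - 8/9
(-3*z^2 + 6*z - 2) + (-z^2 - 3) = -4*z^2 + 6*z - 5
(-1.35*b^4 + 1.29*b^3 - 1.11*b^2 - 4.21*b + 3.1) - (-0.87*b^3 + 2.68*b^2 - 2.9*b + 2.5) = -1.35*b^4 + 2.16*b^3 - 3.79*b^2 - 1.31*b + 0.6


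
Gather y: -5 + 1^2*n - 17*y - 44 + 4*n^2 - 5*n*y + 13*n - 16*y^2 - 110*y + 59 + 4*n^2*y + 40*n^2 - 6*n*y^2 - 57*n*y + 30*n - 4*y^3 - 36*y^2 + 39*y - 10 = 44*n^2 + 44*n - 4*y^3 + y^2*(-6*n - 52) + y*(4*n^2 - 62*n - 88)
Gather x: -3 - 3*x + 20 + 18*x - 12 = 15*x + 5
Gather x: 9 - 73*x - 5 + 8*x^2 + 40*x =8*x^2 - 33*x + 4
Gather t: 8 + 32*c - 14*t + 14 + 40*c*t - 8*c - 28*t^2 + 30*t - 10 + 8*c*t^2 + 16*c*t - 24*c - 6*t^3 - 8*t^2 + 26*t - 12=-6*t^3 + t^2*(8*c - 36) + t*(56*c + 42)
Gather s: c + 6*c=7*c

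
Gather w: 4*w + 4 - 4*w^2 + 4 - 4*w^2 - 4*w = 8 - 8*w^2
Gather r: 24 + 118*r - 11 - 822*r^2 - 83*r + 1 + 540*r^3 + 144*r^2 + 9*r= 540*r^3 - 678*r^2 + 44*r + 14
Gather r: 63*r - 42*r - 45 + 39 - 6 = 21*r - 12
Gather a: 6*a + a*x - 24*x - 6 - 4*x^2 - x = a*(x + 6) - 4*x^2 - 25*x - 6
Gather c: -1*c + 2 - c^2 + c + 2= 4 - c^2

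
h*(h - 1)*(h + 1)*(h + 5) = h^4 + 5*h^3 - h^2 - 5*h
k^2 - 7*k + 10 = (k - 5)*(k - 2)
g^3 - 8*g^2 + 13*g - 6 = (g - 6)*(g - 1)^2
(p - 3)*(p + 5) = p^2 + 2*p - 15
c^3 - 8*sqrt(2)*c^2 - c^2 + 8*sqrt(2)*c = c*(c - 1)*(c - 8*sqrt(2))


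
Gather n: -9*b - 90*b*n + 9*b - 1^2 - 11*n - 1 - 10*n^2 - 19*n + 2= -10*n^2 + n*(-90*b - 30)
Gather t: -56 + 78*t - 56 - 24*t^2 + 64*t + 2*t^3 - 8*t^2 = 2*t^3 - 32*t^2 + 142*t - 112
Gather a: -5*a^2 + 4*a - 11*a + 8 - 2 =-5*a^2 - 7*a + 6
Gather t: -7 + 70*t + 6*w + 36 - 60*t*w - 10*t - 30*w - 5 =t*(60 - 60*w) - 24*w + 24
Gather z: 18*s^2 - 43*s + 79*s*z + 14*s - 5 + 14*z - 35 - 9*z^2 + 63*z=18*s^2 - 29*s - 9*z^2 + z*(79*s + 77) - 40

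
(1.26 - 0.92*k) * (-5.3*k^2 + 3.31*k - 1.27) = 4.876*k^3 - 9.7232*k^2 + 5.339*k - 1.6002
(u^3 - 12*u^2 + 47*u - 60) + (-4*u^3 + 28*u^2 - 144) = -3*u^3 + 16*u^2 + 47*u - 204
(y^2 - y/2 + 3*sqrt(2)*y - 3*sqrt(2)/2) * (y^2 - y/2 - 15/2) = y^4 - y^3 + 3*sqrt(2)*y^3 - 29*y^2/4 - 3*sqrt(2)*y^2 - 87*sqrt(2)*y/4 + 15*y/4 + 45*sqrt(2)/4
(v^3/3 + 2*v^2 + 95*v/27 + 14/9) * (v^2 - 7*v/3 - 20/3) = v^5/3 + 11*v^4/9 - 91*v^3/27 - 1619*v^2/81 - 2194*v/81 - 280/27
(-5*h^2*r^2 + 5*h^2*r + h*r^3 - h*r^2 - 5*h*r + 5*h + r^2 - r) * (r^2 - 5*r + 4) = -5*h^2*r^4 + 30*h^2*r^3 - 45*h^2*r^2 + 20*h^2*r + h*r^5 - 6*h*r^4 + 4*h*r^3 + 26*h*r^2 - 45*h*r + 20*h + r^4 - 6*r^3 + 9*r^2 - 4*r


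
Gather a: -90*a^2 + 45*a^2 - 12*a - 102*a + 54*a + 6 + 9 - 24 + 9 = -45*a^2 - 60*a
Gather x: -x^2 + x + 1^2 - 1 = -x^2 + x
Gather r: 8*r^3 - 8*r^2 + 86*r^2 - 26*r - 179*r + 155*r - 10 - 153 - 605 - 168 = 8*r^3 + 78*r^2 - 50*r - 936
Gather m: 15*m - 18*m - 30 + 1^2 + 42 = 13 - 3*m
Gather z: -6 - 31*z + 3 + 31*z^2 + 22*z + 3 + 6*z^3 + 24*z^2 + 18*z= 6*z^3 + 55*z^2 + 9*z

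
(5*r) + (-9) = 5*r - 9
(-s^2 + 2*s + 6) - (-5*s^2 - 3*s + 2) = 4*s^2 + 5*s + 4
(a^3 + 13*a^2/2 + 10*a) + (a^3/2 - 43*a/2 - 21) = 3*a^3/2 + 13*a^2/2 - 23*a/2 - 21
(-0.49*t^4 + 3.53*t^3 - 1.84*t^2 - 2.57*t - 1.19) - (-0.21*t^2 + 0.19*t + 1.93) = -0.49*t^4 + 3.53*t^3 - 1.63*t^2 - 2.76*t - 3.12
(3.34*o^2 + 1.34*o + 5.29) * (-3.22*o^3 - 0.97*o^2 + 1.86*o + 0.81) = -10.7548*o^5 - 7.5546*o^4 - 12.1212*o^3 + 0.0665000000000009*o^2 + 10.9248*o + 4.2849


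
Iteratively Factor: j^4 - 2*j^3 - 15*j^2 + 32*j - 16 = (j + 4)*(j^3 - 6*j^2 + 9*j - 4) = (j - 1)*(j + 4)*(j^2 - 5*j + 4) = (j - 1)^2*(j + 4)*(j - 4)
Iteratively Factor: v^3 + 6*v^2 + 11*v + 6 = (v + 3)*(v^2 + 3*v + 2) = (v + 1)*(v + 3)*(v + 2)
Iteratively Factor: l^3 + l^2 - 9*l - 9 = (l + 3)*(l^2 - 2*l - 3) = (l - 3)*(l + 3)*(l + 1)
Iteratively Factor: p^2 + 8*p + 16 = (p + 4)*(p + 4)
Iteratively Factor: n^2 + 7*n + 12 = (n + 4)*(n + 3)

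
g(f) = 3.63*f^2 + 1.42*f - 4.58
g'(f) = 7.26*f + 1.42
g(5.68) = 120.60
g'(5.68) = 42.66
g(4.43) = 72.95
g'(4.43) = 33.58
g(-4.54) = 63.79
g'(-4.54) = -31.54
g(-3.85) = 43.76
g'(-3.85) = -26.53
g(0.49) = -3.01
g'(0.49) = 4.98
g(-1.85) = 5.22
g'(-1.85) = -12.01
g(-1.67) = 3.17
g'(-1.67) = -10.70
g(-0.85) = -3.16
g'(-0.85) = -4.75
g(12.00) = 535.18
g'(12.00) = 88.54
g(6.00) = 134.62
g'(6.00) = 44.98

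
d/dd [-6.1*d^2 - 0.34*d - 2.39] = -12.2*d - 0.34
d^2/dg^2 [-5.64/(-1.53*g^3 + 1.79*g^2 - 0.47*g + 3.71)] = ((20.1912 - 51.7752*g)*(1.53*g^3 - 1.79*g^2 + 0.47*g - 3.71) + 5.64*(4.59*g^2 - 3.58*g + 0.47)*(9.18*g^2 - 7.16*g + 0.94))/(1.53*g^3 - 1.79*g^2 + 0.47*g - 3.71)^3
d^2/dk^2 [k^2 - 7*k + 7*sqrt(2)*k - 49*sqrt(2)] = 2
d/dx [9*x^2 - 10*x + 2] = 18*x - 10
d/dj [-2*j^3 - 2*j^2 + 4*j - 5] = -6*j^2 - 4*j + 4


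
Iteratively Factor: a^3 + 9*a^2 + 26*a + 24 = (a + 4)*(a^2 + 5*a + 6) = (a + 2)*(a + 4)*(a + 3)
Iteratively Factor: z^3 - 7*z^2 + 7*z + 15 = (z - 5)*(z^2 - 2*z - 3) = (z - 5)*(z - 3)*(z + 1)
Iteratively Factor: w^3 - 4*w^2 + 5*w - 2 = (w - 1)*(w^2 - 3*w + 2) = (w - 1)^2*(w - 2)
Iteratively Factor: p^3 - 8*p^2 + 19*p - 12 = (p - 4)*(p^2 - 4*p + 3) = (p - 4)*(p - 1)*(p - 3)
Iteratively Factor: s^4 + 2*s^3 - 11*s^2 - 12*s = (s)*(s^3 + 2*s^2 - 11*s - 12) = s*(s + 4)*(s^2 - 2*s - 3) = s*(s + 1)*(s + 4)*(s - 3)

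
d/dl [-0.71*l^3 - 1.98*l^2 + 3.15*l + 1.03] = -2.13*l^2 - 3.96*l + 3.15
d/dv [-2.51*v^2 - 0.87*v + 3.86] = -5.02*v - 0.87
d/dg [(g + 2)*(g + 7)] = 2*g + 9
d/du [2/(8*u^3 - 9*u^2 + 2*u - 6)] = 4*(-12*u^2 + 9*u - 1)/(8*u^3 - 9*u^2 + 2*u - 6)^2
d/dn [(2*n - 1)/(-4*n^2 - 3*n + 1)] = (8*n^2 - 8*n - 1)/(16*n^4 + 24*n^3 + n^2 - 6*n + 1)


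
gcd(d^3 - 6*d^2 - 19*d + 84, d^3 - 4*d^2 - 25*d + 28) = d^2 - 3*d - 28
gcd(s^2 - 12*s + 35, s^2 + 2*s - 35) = s - 5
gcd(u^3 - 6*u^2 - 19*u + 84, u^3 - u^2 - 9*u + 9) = u - 3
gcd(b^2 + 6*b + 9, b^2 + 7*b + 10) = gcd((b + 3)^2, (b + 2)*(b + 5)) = 1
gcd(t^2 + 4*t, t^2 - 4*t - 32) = t + 4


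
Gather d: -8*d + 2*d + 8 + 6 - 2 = 12 - 6*d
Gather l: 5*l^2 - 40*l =5*l^2 - 40*l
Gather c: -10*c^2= -10*c^2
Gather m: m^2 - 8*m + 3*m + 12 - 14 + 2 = m^2 - 5*m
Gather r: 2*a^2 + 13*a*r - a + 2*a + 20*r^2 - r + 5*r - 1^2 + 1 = 2*a^2 + a + 20*r^2 + r*(13*a + 4)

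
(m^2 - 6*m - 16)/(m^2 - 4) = (m - 8)/(m - 2)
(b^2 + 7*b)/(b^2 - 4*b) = (b + 7)/(b - 4)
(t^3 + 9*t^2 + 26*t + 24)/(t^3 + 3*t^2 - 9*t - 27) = (t^2 + 6*t + 8)/(t^2 - 9)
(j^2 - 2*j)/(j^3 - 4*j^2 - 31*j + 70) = j/(j^2 - 2*j - 35)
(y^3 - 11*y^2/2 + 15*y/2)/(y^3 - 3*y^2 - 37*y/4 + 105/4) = 2*y*(y - 3)/(2*y^2 - y - 21)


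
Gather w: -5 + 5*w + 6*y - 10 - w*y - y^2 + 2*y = w*(5 - y) - y^2 + 8*y - 15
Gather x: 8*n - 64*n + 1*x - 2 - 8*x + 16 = -56*n - 7*x + 14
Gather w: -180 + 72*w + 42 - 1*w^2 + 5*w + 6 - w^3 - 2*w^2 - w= -w^3 - 3*w^2 + 76*w - 132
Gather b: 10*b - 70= 10*b - 70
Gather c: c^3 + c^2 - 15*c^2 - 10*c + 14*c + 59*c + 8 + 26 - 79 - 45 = c^3 - 14*c^2 + 63*c - 90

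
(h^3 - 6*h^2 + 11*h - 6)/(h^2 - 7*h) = (h^3 - 6*h^2 + 11*h - 6)/(h*(h - 7))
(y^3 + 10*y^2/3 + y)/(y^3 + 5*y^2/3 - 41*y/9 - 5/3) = 3*y/(3*y - 5)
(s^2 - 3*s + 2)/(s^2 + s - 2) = (s - 2)/(s + 2)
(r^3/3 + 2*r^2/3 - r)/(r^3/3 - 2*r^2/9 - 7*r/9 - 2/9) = 3*r*(-r^2 - 2*r + 3)/(-3*r^3 + 2*r^2 + 7*r + 2)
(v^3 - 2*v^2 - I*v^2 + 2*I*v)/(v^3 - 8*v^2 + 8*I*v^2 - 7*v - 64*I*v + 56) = v*(v^2 - v*(2 + I) + 2*I)/(v^3 + 8*v^2*(-1 + I) - v*(7 + 64*I) + 56)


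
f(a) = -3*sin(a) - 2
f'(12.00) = -2.53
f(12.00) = -0.39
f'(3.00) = 2.97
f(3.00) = -2.42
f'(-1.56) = -0.03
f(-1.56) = 1.00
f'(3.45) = 2.86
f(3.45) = -1.09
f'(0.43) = -2.73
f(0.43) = -3.25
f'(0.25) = -2.91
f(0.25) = -2.74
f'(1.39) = -0.54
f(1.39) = -4.95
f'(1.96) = 1.14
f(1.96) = -4.78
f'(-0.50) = -2.63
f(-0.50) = -0.56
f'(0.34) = -2.83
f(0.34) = -3.00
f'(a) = -3*cos(a)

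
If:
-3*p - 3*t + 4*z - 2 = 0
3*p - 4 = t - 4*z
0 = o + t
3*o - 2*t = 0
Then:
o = 0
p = 1/3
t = 0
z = 3/4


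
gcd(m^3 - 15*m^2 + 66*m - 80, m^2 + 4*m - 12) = m - 2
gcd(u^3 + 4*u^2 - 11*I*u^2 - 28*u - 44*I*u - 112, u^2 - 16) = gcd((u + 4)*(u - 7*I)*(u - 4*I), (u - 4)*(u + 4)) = u + 4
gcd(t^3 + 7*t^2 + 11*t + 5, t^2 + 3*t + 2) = t + 1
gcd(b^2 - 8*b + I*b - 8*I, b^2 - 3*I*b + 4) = b + I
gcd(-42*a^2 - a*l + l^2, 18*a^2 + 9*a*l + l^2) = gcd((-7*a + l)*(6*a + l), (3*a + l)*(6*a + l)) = 6*a + l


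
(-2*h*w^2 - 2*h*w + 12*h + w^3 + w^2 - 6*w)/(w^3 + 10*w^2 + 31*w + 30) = (-2*h*w + 4*h + w^2 - 2*w)/(w^2 + 7*w + 10)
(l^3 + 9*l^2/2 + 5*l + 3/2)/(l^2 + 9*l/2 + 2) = (l^2 + 4*l + 3)/(l + 4)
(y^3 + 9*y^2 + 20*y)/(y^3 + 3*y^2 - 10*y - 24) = y*(y + 5)/(y^2 - y - 6)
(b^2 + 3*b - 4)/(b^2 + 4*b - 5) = (b + 4)/(b + 5)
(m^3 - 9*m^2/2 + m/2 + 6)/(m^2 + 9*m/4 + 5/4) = 2*(2*m^2 - 11*m + 12)/(4*m + 5)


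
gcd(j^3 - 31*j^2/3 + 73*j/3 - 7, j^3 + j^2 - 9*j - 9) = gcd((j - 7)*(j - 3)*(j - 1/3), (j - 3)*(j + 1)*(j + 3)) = j - 3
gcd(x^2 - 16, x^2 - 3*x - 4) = x - 4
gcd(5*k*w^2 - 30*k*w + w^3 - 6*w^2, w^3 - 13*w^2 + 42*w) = w^2 - 6*w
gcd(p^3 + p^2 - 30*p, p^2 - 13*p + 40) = p - 5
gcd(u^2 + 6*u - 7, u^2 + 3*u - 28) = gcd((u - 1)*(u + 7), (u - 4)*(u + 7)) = u + 7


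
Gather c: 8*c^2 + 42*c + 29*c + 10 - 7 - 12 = 8*c^2 + 71*c - 9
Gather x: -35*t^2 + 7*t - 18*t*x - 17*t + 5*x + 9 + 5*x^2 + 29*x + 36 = -35*t^2 - 10*t + 5*x^2 + x*(34 - 18*t) + 45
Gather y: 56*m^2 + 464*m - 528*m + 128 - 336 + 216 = 56*m^2 - 64*m + 8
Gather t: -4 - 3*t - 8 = -3*t - 12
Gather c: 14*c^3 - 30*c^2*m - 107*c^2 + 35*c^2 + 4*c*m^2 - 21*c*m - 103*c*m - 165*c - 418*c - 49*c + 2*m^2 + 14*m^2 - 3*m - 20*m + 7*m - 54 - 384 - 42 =14*c^3 + c^2*(-30*m - 72) + c*(4*m^2 - 124*m - 632) + 16*m^2 - 16*m - 480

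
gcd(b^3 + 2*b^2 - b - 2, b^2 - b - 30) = 1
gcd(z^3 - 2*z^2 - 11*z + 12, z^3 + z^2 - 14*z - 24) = z^2 - z - 12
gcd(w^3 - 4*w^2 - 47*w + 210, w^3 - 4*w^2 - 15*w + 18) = w - 6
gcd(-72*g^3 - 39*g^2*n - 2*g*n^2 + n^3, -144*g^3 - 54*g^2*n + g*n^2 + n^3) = 24*g^2 + 5*g*n - n^2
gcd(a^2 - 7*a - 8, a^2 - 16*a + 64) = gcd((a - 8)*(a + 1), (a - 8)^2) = a - 8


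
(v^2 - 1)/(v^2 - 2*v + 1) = (v + 1)/(v - 1)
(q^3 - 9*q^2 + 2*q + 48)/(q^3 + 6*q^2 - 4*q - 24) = (q^2 - 11*q + 24)/(q^2 + 4*q - 12)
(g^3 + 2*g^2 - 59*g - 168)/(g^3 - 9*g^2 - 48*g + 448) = (g + 3)/(g - 8)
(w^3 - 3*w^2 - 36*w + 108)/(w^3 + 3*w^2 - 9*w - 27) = (w^2 - 36)/(w^2 + 6*w + 9)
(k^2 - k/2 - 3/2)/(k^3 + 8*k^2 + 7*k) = (k - 3/2)/(k*(k + 7))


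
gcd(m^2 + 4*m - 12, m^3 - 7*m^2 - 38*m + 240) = m + 6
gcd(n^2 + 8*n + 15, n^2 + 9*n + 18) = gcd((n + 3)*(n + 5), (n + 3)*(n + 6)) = n + 3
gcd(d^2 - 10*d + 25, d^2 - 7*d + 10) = d - 5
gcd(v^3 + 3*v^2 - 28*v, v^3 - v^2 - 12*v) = v^2 - 4*v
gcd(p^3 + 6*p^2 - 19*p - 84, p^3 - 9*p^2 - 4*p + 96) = p^2 - p - 12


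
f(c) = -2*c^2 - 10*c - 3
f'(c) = -4*c - 10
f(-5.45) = -7.90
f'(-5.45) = 11.80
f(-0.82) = 3.86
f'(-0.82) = -6.72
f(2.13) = -33.37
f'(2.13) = -18.52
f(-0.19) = -1.17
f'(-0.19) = -9.24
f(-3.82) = 6.02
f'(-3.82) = 5.28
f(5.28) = -111.56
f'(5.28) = -31.12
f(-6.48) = -22.18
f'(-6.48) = 15.92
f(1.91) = -29.40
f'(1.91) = -17.64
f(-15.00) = -303.00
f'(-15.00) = 50.00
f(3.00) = -51.00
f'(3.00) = -22.00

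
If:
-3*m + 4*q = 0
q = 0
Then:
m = 0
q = 0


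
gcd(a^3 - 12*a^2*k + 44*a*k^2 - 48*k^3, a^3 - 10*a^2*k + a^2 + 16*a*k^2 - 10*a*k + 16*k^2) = a - 2*k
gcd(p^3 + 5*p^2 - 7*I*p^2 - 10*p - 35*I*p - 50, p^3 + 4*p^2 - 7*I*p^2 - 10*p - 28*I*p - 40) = p^2 - 7*I*p - 10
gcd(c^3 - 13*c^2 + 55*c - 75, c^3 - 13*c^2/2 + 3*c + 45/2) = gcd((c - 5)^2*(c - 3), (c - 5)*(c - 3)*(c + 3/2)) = c^2 - 8*c + 15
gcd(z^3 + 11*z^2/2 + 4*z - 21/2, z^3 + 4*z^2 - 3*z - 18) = z + 3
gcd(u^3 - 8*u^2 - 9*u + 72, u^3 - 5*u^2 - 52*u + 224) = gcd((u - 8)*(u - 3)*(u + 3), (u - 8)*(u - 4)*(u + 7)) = u - 8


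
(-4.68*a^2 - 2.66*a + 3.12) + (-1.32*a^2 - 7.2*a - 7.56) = -6.0*a^2 - 9.86*a - 4.44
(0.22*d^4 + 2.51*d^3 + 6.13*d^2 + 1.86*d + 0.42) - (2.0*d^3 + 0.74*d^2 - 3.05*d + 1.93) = 0.22*d^4 + 0.51*d^3 + 5.39*d^2 + 4.91*d - 1.51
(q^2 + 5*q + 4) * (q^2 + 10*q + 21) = q^4 + 15*q^3 + 75*q^2 + 145*q + 84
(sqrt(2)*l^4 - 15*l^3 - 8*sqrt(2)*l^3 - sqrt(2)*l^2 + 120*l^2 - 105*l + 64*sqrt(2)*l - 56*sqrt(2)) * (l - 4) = sqrt(2)*l^5 - 12*sqrt(2)*l^4 - 15*l^4 + 31*sqrt(2)*l^3 + 180*l^3 - 585*l^2 + 68*sqrt(2)*l^2 - 312*sqrt(2)*l + 420*l + 224*sqrt(2)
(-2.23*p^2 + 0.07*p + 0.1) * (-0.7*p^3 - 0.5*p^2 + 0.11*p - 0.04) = 1.561*p^5 + 1.066*p^4 - 0.3503*p^3 + 0.0469*p^2 + 0.0082*p - 0.004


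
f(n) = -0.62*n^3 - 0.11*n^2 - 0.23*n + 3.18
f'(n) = -1.86*n^2 - 0.22*n - 0.23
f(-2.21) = 9.84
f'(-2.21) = -8.83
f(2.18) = -4.27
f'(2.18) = -9.55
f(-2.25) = 10.20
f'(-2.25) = -9.15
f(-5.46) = 102.07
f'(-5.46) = -54.48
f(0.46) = 2.99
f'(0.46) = -0.72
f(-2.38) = 11.46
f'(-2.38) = -10.24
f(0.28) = 3.09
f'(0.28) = -0.44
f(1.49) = 0.54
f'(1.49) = -4.69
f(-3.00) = 19.62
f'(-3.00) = -16.31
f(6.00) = -136.08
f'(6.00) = -68.51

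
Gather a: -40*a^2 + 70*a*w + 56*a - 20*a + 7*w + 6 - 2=-40*a^2 + a*(70*w + 36) + 7*w + 4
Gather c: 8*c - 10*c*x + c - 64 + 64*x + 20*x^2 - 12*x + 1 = c*(9 - 10*x) + 20*x^2 + 52*x - 63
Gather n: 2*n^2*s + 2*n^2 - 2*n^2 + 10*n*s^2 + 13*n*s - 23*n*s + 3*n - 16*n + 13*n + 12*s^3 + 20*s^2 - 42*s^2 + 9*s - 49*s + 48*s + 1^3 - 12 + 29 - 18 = 2*n^2*s + n*(10*s^2 - 10*s) + 12*s^3 - 22*s^2 + 8*s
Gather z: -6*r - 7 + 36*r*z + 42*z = -6*r + z*(36*r + 42) - 7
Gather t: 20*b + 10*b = 30*b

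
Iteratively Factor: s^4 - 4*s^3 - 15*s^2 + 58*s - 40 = (s - 2)*(s^3 - 2*s^2 - 19*s + 20) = (s - 5)*(s - 2)*(s^2 + 3*s - 4) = (s - 5)*(s - 2)*(s + 4)*(s - 1)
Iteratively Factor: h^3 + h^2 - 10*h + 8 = (h - 2)*(h^2 + 3*h - 4) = (h - 2)*(h - 1)*(h + 4)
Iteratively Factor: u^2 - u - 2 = (u + 1)*(u - 2)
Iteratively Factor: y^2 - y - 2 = (y - 2)*(y + 1)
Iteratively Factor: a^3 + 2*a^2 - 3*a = (a - 1)*(a^2 + 3*a) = (a - 1)*(a + 3)*(a)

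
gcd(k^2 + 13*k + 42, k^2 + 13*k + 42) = k^2 + 13*k + 42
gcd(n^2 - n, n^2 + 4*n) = n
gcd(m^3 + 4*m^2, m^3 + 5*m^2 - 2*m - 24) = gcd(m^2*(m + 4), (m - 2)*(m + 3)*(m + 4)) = m + 4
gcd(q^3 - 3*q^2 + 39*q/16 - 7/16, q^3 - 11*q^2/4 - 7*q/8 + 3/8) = q - 1/4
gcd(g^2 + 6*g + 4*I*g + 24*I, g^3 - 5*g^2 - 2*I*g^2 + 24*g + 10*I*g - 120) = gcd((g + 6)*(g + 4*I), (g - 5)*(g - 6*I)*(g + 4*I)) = g + 4*I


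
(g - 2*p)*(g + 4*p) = g^2 + 2*g*p - 8*p^2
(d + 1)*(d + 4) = d^2 + 5*d + 4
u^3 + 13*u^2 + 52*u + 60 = (u + 2)*(u + 5)*(u + 6)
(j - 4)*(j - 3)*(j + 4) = j^3 - 3*j^2 - 16*j + 48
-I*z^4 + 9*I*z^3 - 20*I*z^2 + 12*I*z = z*(z - 6)*(z - 2)*(-I*z + I)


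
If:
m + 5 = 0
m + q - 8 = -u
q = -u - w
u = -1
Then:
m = -5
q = 14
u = -1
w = -13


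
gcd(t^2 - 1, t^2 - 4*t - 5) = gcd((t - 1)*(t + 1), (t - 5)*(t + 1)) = t + 1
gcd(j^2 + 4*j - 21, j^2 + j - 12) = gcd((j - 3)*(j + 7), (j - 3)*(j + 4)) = j - 3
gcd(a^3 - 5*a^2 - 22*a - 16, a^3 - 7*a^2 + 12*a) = 1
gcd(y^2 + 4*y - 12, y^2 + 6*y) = y + 6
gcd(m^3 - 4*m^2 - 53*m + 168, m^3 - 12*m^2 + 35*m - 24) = m^2 - 11*m + 24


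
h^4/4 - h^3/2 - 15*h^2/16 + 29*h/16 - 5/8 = (h/4 + 1/2)*(h - 5/2)*(h - 1)*(h - 1/2)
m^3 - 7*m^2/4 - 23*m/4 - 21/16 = (m - 7/2)*(m + 1/4)*(m + 3/2)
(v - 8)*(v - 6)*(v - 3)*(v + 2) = v^4 - 15*v^3 + 56*v^2 + 36*v - 288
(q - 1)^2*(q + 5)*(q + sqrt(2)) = q^4 + sqrt(2)*q^3 + 3*q^3 - 9*q^2 + 3*sqrt(2)*q^2 - 9*sqrt(2)*q + 5*q + 5*sqrt(2)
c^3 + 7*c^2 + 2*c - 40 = (c - 2)*(c + 4)*(c + 5)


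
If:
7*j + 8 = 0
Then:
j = -8/7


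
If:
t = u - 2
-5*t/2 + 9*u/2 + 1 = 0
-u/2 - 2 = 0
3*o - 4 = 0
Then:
No Solution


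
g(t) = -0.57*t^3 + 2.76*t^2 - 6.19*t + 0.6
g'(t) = -1.71*t^2 + 5.52*t - 6.19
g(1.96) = -5.22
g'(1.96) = -1.94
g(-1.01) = 10.25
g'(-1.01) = -13.51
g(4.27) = -19.89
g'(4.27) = -13.80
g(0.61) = -2.28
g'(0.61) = -3.46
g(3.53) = -11.93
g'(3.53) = -8.01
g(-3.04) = 60.94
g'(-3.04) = -38.77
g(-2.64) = 46.67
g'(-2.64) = -32.68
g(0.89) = -3.12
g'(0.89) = -2.63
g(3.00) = -8.52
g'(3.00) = -5.02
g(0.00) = 0.60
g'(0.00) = -6.19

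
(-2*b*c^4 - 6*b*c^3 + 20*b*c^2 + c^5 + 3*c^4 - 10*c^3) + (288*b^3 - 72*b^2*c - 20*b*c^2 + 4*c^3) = 288*b^3 - 72*b^2*c - 2*b*c^4 - 6*b*c^3 + c^5 + 3*c^4 - 6*c^3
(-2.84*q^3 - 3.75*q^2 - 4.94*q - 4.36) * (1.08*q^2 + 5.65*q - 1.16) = -3.0672*q^5 - 20.096*q^4 - 23.2283*q^3 - 28.2698*q^2 - 18.9036*q + 5.0576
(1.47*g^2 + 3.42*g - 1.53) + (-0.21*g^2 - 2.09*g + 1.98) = 1.26*g^2 + 1.33*g + 0.45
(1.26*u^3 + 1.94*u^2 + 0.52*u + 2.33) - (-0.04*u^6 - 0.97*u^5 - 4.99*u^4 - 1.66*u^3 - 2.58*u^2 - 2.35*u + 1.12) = 0.04*u^6 + 0.97*u^5 + 4.99*u^4 + 2.92*u^3 + 4.52*u^2 + 2.87*u + 1.21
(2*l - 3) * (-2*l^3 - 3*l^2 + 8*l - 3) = -4*l^4 + 25*l^2 - 30*l + 9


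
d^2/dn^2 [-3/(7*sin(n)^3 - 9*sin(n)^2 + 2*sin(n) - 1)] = 3*(441*sin(n)^6 - 693*sin(n)^5 - 236*sin(n)^4 + 1017*sin(n)^3 - 602*sin(n)^2 + 68*sin(n) + 10)/(7*sin(n)^3 - 9*sin(n)^2 + 2*sin(n) - 1)^3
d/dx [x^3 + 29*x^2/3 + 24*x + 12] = 3*x^2 + 58*x/3 + 24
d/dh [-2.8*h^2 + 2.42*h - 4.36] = 2.42 - 5.6*h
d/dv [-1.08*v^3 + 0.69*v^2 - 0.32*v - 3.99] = -3.24*v^2 + 1.38*v - 0.32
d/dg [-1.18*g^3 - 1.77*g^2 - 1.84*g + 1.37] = -3.54*g^2 - 3.54*g - 1.84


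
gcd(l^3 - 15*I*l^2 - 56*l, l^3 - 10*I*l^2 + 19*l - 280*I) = l^2 - 15*I*l - 56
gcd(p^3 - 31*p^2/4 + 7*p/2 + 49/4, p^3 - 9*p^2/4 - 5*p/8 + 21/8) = p^2 - 3*p/4 - 7/4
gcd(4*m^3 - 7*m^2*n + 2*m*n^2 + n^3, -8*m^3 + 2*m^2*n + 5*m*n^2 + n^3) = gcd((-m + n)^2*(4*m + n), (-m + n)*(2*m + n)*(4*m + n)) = 4*m^2 - 3*m*n - n^2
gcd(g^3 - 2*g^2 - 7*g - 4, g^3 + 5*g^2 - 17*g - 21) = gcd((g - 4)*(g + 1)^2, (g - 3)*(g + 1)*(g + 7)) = g + 1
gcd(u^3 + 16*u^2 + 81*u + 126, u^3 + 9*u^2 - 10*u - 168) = u^2 + 13*u + 42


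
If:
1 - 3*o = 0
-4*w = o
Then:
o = 1/3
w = -1/12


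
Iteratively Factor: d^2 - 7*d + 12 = (d - 3)*(d - 4)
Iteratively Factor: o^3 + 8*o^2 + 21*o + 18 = (o + 2)*(o^2 + 6*o + 9) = (o + 2)*(o + 3)*(o + 3)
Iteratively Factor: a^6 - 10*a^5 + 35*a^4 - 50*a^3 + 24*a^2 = (a)*(a^5 - 10*a^4 + 35*a^3 - 50*a^2 + 24*a) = a*(a - 3)*(a^4 - 7*a^3 + 14*a^2 - 8*a) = a^2*(a - 3)*(a^3 - 7*a^2 + 14*a - 8) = a^2*(a - 4)*(a - 3)*(a^2 - 3*a + 2) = a^2*(a - 4)*(a - 3)*(a - 2)*(a - 1)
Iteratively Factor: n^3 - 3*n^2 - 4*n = (n)*(n^2 - 3*n - 4) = n*(n + 1)*(n - 4)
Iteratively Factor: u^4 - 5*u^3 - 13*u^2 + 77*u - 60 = (u - 5)*(u^3 - 13*u + 12) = (u - 5)*(u + 4)*(u^2 - 4*u + 3) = (u - 5)*(u - 3)*(u + 4)*(u - 1)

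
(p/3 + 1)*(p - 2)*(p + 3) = p^3/3 + 4*p^2/3 - p - 6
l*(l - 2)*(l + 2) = l^3 - 4*l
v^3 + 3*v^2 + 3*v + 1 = (v + 1)^3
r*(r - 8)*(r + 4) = r^3 - 4*r^2 - 32*r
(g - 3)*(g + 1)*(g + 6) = g^3 + 4*g^2 - 15*g - 18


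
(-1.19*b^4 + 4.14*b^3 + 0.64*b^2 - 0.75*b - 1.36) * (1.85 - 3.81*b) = 4.5339*b^5 - 17.9749*b^4 + 5.2206*b^3 + 4.0415*b^2 + 3.7941*b - 2.516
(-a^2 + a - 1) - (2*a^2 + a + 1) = -3*a^2 - 2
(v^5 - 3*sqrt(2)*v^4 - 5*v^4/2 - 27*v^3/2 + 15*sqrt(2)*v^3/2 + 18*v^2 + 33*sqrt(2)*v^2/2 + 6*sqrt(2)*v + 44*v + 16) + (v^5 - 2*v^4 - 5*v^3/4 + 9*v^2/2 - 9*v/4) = 2*v^5 - 9*v^4/2 - 3*sqrt(2)*v^4 - 59*v^3/4 + 15*sqrt(2)*v^3/2 + 45*v^2/2 + 33*sqrt(2)*v^2/2 + 6*sqrt(2)*v + 167*v/4 + 16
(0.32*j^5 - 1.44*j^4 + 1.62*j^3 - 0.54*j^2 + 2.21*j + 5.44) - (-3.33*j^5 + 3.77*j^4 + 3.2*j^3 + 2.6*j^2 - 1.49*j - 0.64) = 3.65*j^5 - 5.21*j^4 - 1.58*j^3 - 3.14*j^2 + 3.7*j + 6.08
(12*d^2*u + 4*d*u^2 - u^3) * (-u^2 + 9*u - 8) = -12*d^2*u^3 + 108*d^2*u^2 - 96*d^2*u - 4*d*u^4 + 36*d*u^3 - 32*d*u^2 + u^5 - 9*u^4 + 8*u^3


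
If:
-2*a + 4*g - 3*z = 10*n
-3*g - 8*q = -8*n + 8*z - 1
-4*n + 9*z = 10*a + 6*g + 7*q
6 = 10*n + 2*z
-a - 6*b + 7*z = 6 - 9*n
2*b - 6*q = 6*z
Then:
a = -11249/26207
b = 9096/26207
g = 36525/26207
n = 13453/26207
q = -8324/26207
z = 11356/26207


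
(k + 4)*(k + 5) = k^2 + 9*k + 20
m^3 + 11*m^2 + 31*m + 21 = (m + 1)*(m + 3)*(m + 7)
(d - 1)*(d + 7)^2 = d^3 + 13*d^2 + 35*d - 49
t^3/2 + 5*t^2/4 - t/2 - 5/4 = (t/2 + 1/2)*(t - 1)*(t + 5/2)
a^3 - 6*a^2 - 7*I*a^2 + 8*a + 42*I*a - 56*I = (a - 4)*(a - 2)*(a - 7*I)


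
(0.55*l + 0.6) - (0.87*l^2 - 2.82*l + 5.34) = -0.87*l^2 + 3.37*l - 4.74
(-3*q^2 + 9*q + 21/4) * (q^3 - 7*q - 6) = -3*q^5 + 9*q^4 + 105*q^3/4 - 45*q^2 - 363*q/4 - 63/2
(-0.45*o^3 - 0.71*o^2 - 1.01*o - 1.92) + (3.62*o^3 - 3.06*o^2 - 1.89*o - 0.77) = 3.17*o^3 - 3.77*o^2 - 2.9*o - 2.69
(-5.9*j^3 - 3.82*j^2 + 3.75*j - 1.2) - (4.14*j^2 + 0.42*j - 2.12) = -5.9*j^3 - 7.96*j^2 + 3.33*j + 0.92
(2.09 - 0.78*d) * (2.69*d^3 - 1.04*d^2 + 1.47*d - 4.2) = -2.0982*d^4 + 6.4333*d^3 - 3.3202*d^2 + 6.3483*d - 8.778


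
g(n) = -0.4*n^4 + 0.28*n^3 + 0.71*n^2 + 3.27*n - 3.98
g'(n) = -1.6*n^3 + 0.84*n^2 + 1.42*n + 3.27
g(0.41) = -2.51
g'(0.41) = 3.88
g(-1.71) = -12.32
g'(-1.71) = 11.30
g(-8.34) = -2079.49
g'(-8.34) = 978.00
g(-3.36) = -68.55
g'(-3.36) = 68.67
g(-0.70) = -6.11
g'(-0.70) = 3.24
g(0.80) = -0.93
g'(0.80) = 4.12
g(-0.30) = -4.91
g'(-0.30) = 2.96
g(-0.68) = -6.05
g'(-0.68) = 3.20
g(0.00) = -3.98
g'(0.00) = 3.27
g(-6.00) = -576.92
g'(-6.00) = 370.59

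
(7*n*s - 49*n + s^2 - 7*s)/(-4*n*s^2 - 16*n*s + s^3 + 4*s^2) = (-7*n*s + 49*n - s^2 + 7*s)/(s*(4*n*s + 16*n - s^2 - 4*s))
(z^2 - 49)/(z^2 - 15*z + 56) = (z + 7)/(z - 8)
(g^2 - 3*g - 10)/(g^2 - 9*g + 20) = (g + 2)/(g - 4)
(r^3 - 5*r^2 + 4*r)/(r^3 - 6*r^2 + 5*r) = (r - 4)/(r - 5)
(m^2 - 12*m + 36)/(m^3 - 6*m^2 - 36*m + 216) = 1/(m + 6)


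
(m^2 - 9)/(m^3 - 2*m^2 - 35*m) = (9 - m^2)/(m*(-m^2 + 2*m + 35))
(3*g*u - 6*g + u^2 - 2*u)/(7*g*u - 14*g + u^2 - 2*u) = (3*g + u)/(7*g + u)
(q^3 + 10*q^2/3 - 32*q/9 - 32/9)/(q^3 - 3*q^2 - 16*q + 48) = (9*q^2 - 6*q - 8)/(9*(q^2 - 7*q + 12))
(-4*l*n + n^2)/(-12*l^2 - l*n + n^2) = n/(3*l + n)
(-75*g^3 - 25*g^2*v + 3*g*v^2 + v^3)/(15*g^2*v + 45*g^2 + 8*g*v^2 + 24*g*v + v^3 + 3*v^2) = (-5*g + v)/(v + 3)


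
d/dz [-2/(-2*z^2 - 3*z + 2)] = 2*(-4*z - 3)/(2*z^2 + 3*z - 2)^2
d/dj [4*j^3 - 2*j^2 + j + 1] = 12*j^2 - 4*j + 1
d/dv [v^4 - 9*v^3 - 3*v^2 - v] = 4*v^3 - 27*v^2 - 6*v - 1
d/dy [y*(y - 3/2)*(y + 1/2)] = 3*y^2 - 2*y - 3/4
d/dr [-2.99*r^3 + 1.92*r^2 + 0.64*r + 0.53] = -8.97*r^2 + 3.84*r + 0.64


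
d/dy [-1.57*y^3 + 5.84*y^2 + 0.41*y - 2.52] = -4.71*y^2 + 11.68*y + 0.41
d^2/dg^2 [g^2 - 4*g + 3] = 2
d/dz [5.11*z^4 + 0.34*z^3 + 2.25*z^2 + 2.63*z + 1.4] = 20.44*z^3 + 1.02*z^2 + 4.5*z + 2.63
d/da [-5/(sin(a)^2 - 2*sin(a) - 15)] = 10*(sin(a) - 1)*cos(a)/((sin(a) - 5)^2*(sin(a) + 3)^2)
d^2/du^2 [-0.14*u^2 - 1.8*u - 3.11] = -0.280000000000000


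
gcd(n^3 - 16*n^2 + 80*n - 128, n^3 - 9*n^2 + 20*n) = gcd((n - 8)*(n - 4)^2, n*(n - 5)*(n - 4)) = n - 4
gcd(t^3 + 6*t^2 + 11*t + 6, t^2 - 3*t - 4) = t + 1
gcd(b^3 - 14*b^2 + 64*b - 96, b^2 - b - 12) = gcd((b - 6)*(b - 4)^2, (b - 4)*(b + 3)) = b - 4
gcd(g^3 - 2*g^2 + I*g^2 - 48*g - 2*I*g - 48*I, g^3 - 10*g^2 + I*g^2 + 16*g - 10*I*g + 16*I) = g^2 + g*(-8 + I) - 8*I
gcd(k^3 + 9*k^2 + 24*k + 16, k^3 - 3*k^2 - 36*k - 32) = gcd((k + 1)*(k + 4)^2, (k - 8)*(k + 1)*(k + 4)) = k^2 + 5*k + 4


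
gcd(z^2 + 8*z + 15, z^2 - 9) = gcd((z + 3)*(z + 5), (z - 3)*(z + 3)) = z + 3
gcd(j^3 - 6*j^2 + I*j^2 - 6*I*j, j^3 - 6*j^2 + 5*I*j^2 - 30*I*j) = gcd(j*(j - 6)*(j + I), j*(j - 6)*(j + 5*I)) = j^2 - 6*j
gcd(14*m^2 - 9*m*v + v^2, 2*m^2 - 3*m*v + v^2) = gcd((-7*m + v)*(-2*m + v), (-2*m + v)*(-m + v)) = -2*m + v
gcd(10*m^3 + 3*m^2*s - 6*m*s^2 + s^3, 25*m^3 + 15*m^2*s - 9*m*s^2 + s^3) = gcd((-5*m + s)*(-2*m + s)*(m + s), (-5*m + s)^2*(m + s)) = -5*m^2 - 4*m*s + s^2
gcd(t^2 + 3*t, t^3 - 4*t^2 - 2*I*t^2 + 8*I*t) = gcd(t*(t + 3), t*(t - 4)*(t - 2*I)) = t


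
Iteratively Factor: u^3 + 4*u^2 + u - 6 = (u + 2)*(u^2 + 2*u - 3) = (u - 1)*(u + 2)*(u + 3)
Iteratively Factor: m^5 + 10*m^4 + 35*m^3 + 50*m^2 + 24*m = (m + 2)*(m^4 + 8*m^3 + 19*m^2 + 12*m) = (m + 1)*(m + 2)*(m^3 + 7*m^2 + 12*m) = (m + 1)*(m + 2)*(m + 4)*(m^2 + 3*m) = m*(m + 1)*(m + 2)*(m + 4)*(m + 3)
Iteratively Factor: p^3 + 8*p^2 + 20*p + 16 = (p + 2)*(p^2 + 6*p + 8) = (p + 2)^2*(p + 4)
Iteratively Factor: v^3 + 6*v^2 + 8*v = (v)*(v^2 + 6*v + 8) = v*(v + 4)*(v + 2)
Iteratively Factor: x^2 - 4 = (x + 2)*(x - 2)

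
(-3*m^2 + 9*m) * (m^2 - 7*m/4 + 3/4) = -3*m^4 + 57*m^3/4 - 18*m^2 + 27*m/4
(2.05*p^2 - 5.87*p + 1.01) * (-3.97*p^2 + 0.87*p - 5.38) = -8.1385*p^4 + 25.0874*p^3 - 20.1456*p^2 + 32.4593*p - 5.4338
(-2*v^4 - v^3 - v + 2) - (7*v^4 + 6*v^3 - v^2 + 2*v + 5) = -9*v^4 - 7*v^3 + v^2 - 3*v - 3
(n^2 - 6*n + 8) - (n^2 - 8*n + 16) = 2*n - 8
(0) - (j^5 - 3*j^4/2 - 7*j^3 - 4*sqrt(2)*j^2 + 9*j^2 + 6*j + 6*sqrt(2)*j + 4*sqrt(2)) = -j^5 + 3*j^4/2 + 7*j^3 - 9*j^2 + 4*sqrt(2)*j^2 - 6*sqrt(2)*j - 6*j - 4*sqrt(2)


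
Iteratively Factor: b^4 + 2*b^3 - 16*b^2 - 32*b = (b)*(b^3 + 2*b^2 - 16*b - 32) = b*(b - 4)*(b^2 + 6*b + 8) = b*(b - 4)*(b + 4)*(b + 2)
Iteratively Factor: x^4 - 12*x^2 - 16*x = (x + 2)*(x^3 - 2*x^2 - 8*x) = (x + 2)^2*(x^2 - 4*x) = (x - 4)*(x + 2)^2*(x)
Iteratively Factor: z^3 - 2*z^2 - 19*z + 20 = (z - 5)*(z^2 + 3*z - 4) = (z - 5)*(z - 1)*(z + 4)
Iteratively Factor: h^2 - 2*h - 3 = (h + 1)*(h - 3)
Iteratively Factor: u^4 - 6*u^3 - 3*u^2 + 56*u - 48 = (u - 1)*(u^3 - 5*u^2 - 8*u + 48) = (u - 4)*(u - 1)*(u^2 - u - 12) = (u - 4)*(u - 1)*(u + 3)*(u - 4)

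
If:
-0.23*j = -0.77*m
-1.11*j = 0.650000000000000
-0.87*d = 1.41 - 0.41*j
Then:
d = -1.90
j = -0.59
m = -0.17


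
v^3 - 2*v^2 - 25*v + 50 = (v - 5)*(v - 2)*(v + 5)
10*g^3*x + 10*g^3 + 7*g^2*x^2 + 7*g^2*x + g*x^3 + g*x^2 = (2*g + x)*(5*g + x)*(g*x + g)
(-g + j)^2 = g^2 - 2*g*j + j^2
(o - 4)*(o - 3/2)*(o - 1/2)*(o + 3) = o^4 - 3*o^3 - 37*o^2/4 + 93*o/4 - 9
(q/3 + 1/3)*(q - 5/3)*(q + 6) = q^3/3 + 16*q^2/9 - 17*q/9 - 10/3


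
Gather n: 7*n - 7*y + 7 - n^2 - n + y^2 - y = -n^2 + 6*n + y^2 - 8*y + 7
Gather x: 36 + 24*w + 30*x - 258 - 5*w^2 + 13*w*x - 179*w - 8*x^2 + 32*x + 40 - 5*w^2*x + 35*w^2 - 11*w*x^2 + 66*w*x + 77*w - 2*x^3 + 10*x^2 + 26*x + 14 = 30*w^2 - 78*w - 2*x^3 + x^2*(2 - 11*w) + x*(-5*w^2 + 79*w + 88) - 168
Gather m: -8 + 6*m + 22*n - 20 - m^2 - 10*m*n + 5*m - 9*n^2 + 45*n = -m^2 + m*(11 - 10*n) - 9*n^2 + 67*n - 28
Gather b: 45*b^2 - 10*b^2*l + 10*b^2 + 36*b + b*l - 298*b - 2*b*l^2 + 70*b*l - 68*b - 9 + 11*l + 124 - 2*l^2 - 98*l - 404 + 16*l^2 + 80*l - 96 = b^2*(55 - 10*l) + b*(-2*l^2 + 71*l - 330) + 14*l^2 - 7*l - 385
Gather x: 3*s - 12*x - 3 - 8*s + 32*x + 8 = -5*s + 20*x + 5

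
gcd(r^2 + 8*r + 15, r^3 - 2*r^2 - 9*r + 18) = r + 3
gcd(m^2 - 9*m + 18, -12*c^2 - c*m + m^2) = 1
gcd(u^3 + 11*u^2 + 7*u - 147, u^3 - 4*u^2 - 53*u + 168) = u^2 + 4*u - 21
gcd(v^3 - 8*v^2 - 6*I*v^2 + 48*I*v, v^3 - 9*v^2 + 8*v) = v^2 - 8*v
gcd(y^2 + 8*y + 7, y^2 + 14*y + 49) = y + 7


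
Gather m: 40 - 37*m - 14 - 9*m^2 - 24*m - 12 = -9*m^2 - 61*m + 14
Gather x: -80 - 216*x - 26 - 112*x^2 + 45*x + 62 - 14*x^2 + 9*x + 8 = -126*x^2 - 162*x - 36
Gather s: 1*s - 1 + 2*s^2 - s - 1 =2*s^2 - 2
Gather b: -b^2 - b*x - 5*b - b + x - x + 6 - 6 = -b^2 + b*(-x - 6)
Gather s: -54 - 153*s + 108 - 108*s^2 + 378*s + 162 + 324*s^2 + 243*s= 216*s^2 + 468*s + 216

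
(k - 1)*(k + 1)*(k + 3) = k^3 + 3*k^2 - k - 3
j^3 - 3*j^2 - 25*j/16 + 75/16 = (j - 3)*(j - 5/4)*(j + 5/4)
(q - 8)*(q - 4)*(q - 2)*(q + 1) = q^4 - 13*q^3 + 42*q^2 - 8*q - 64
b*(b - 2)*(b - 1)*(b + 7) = b^4 + 4*b^3 - 19*b^2 + 14*b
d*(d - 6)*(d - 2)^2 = d^4 - 10*d^3 + 28*d^2 - 24*d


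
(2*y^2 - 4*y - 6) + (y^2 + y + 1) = 3*y^2 - 3*y - 5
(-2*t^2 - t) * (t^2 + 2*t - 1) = -2*t^4 - 5*t^3 + t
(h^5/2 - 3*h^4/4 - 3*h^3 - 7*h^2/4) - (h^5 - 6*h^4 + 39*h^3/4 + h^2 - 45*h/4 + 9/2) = -h^5/2 + 21*h^4/4 - 51*h^3/4 - 11*h^2/4 + 45*h/4 - 9/2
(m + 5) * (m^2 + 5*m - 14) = m^3 + 10*m^2 + 11*m - 70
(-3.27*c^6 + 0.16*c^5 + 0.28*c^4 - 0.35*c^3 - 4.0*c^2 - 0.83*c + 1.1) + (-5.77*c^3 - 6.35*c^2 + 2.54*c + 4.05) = -3.27*c^6 + 0.16*c^5 + 0.28*c^4 - 6.12*c^3 - 10.35*c^2 + 1.71*c + 5.15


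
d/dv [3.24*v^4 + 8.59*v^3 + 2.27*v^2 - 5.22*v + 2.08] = 12.96*v^3 + 25.77*v^2 + 4.54*v - 5.22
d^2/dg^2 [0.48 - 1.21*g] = 0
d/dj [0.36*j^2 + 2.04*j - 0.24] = 0.72*j + 2.04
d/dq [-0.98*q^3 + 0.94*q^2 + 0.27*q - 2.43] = -2.94*q^2 + 1.88*q + 0.27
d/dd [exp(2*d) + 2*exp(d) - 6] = 2*(exp(d) + 1)*exp(d)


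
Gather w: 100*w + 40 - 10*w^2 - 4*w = -10*w^2 + 96*w + 40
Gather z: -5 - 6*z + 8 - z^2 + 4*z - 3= -z^2 - 2*z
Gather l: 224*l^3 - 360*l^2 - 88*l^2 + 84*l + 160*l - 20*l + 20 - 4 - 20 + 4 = 224*l^3 - 448*l^2 + 224*l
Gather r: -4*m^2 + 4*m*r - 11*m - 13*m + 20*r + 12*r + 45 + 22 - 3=-4*m^2 - 24*m + r*(4*m + 32) + 64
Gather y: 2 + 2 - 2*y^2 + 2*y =-2*y^2 + 2*y + 4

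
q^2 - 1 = (q - 1)*(q + 1)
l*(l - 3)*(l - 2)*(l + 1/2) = l^4 - 9*l^3/2 + 7*l^2/2 + 3*l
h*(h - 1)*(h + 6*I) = h^3 - h^2 + 6*I*h^2 - 6*I*h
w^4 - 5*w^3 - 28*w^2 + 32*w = w*(w - 8)*(w - 1)*(w + 4)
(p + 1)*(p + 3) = p^2 + 4*p + 3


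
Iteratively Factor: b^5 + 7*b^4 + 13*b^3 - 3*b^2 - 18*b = (b)*(b^4 + 7*b^3 + 13*b^2 - 3*b - 18) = b*(b - 1)*(b^3 + 8*b^2 + 21*b + 18) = b*(b - 1)*(b + 2)*(b^2 + 6*b + 9) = b*(b - 1)*(b + 2)*(b + 3)*(b + 3)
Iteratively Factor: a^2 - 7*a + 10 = (a - 5)*(a - 2)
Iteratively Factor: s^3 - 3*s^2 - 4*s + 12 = (s - 3)*(s^2 - 4) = (s - 3)*(s + 2)*(s - 2)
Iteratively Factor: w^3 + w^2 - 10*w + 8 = (w - 1)*(w^2 + 2*w - 8) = (w - 1)*(w + 4)*(w - 2)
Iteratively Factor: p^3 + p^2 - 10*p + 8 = (p - 1)*(p^2 + 2*p - 8) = (p - 1)*(p + 4)*(p - 2)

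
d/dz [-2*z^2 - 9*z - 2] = -4*z - 9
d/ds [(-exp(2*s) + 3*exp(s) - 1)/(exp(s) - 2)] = (-exp(2*s) + 4*exp(s) - 5)*exp(s)/(exp(2*s) - 4*exp(s) + 4)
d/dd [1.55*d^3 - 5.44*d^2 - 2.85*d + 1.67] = 4.65*d^2 - 10.88*d - 2.85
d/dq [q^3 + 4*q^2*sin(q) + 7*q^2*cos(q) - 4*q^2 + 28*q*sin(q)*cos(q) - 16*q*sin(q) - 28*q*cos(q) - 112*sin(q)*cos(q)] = -7*q^2*sin(q) + 4*q^2*cos(q) + 3*q^2 + 36*q*sin(q) - 2*q*cos(q) + 28*q*cos(2*q) - 8*q - 16*sin(q) + 14*sin(2*q) - 28*cos(q) - 112*cos(2*q)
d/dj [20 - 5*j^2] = -10*j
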